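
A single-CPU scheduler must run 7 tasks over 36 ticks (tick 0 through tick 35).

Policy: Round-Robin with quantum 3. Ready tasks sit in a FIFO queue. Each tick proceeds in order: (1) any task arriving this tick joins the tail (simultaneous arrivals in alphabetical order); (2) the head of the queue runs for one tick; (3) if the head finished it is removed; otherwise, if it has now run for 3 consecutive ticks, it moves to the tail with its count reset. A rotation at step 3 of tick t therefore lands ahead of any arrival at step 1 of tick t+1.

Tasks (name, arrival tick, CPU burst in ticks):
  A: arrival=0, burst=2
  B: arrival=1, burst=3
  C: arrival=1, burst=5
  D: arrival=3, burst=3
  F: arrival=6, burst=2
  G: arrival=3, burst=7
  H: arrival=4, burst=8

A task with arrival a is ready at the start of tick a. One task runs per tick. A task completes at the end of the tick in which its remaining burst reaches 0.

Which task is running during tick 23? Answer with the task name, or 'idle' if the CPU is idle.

running at tick 23 = G

t=0: queue=[A] q_used=0 → run A
t=1: queue=[A,B,C] q_used=1 → run A
t=2: queue=[B,C] q_used=0 → run B
t=3: queue=[B,C,D,G] q_used=1 → run B
t=4: queue=[B,C,D,G,H] q_used=2 → run B
t=5: queue=[C,D,G,H] q_used=0 → run C
t=6: queue=[C,D,G,H,F] q_used=1 → run C
t=7: queue=[C,D,G,H,F] q_used=2 → run C
t=8: queue=[D,G,H,F,C] q_used=0 → run D
t=9: queue=[D,G,H,F,C] q_used=1 → run D
t=10: queue=[D,G,H,F,C] q_used=2 → run D
t=11: queue=[G,H,F,C] q_used=0 → run G
t=12: queue=[G,H,F,C] q_used=1 → run G
t=13: queue=[G,H,F,C] q_used=2 → run G
t=14: queue=[H,F,C,G] q_used=0 → run H
t=15: queue=[H,F,C,G] q_used=1 → run H
t=16: queue=[H,F,C,G] q_used=2 → run H
t=17: queue=[F,C,G,H] q_used=0 → run F
t=18: queue=[F,C,G,H] q_used=1 → run F
t=19: queue=[C,G,H] q_used=0 → run C
t=20: queue=[C,G,H] q_used=1 → run C
t=21: queue=[G,H] q_used=0 → run G
t=22: queue=[G,H] q_used=1 → run G
t=23: queue=[G,H] q_used=2 → run G
t=24: queue=[H,G] q_used=0 → run H
t=25: queue=[H,G] q_used=1 → run H
t=26: queue=[H,G] q_used=2 → run H
t=27: queue=[G,H] q_used=0 → run G
t=28: queue=[H] q_used=0 → run H
t=29: queue=[H] q_used=1 → run H
t=30: (idle)
t=31: (idle)
t=32: (idle)
t=33: (idle)
t=34: (idle)
t=35: (idle)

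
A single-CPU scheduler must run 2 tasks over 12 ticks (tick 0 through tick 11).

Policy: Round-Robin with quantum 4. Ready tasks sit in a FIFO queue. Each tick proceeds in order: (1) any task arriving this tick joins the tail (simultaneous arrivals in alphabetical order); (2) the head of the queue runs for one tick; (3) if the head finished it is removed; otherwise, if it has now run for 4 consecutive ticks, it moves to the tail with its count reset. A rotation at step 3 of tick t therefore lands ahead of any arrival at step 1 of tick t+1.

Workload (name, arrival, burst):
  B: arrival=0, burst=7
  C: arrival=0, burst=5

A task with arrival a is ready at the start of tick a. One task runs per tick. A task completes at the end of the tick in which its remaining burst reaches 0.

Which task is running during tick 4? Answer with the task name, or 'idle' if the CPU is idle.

t=0: queue=[B,C] q_used=0 → run B
t=1: queue=[B,C] q_used=1 → run B
t=2: queue=[B,C] q_used=2 → run B
t=3: queue=[B,C] q_used=3 → run B
t=4: queue=[C,B] q_used=0 → run C
t=5: queue=[C,B] q_used=1 → run C
t=6: queue=[C,B] q_used=2 → run C
t=7: queue=[C,B] q_used=3 → run C
t=8: queue=[B,C] q_used=0 → run B
t=9: queue=[B,C] q_used=1 → run B
t=10: queue=[B,C] q_used=2 → run B
t=11: queue=[C] q_used=0 → run C

running at tick 4 = C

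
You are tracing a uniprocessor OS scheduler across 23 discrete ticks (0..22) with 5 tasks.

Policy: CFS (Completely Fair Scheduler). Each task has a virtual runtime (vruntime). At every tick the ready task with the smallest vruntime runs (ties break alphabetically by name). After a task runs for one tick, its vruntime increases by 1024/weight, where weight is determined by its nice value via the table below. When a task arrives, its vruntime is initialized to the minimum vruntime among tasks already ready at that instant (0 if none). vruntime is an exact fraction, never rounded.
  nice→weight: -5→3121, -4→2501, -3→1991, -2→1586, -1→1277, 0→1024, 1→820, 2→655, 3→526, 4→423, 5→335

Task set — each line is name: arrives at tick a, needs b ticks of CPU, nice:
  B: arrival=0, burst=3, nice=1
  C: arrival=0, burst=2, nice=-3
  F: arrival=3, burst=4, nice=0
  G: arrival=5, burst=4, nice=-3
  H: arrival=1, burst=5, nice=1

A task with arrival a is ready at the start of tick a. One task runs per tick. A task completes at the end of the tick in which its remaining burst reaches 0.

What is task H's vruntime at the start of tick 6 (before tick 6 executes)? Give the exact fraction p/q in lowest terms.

t=0: vr[B=0 C=0] → run B
t=1: vr[B=256/205 C=0 H=0] → run C
t=2: vr[B=256/205 C=1024/1991 H=0] → run H
t=3: vr[B=256/205 C=1024/1991 F=1024/1991 H=256/205] → run C
t=4: vr[B=256/205 F=1024/1991 H=256/205] → run F
t=5: vr[B=256/205 F=3015/1991 G=256/205 H=256/205] → run B
t=6: vr[B=512/205 F=3015/1991 G=256/205 H=256/205] → run G
t=7: vr[B=512/205 F=3015/1991 G=719616/408155 H=256/205] → run H
t=8: vr[B=512/205 F=3015/1991 G=719616/408155 H=512/205] → run F
t=9: vr[B=512/205 F=5006/1991 G=719616/408155 H=512/205] → run G
t=10: vr[B=512/205 F=5006/1991 G=929536/408155 H=512/205] → run G
t=11: vr[B=512/205 F=5006/1991 G=1139456/408155 H=512/205] → run B
t=12: vr[F=5006/1991 G=1139456/408155 H=512/205] → run H
t=13: vr[F=5006/1991 G=1139456/408155 H=768/205] → run F
t=14: vr[F=6997/1991 G=1139456/408155 H=768/205] → run G
t=15: vr[F=6997/1991 H=768/205] → run F
t=16: vr[H=768/205] → run H
t=17: vr[H=1024/205] → run H
t=18: (idle)
t=19: (idle)
t=20: (idle)
t=21: (idle)
t=22: (idle)

vruntime(H, start of tick 6) = 256/205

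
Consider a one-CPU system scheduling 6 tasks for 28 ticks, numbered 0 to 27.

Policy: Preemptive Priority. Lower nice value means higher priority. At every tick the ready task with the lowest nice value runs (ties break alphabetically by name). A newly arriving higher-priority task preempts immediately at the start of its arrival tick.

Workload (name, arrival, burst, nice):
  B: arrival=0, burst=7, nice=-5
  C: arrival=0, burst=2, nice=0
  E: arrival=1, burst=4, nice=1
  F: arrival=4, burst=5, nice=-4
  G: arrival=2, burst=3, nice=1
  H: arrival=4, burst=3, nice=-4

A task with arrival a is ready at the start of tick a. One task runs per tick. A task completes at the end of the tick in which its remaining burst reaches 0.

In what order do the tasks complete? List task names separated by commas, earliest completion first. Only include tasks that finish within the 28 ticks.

t=0: ready={B,C} → run B
t=1: ready={B,C,E} → run B
t=2: ready={B,C,E,G} → run B
t=3: ready={B,C,E,G} → run B
t=4: ready={B,C,E,F,G,H} → run B
t=5: ready={B,C,E,F,G,H} → run B
t=6: ready={B,C,E,F,G,H} → run B
t=7: ready={C,E,F,G,H} → run F
t=8: ready={C,E,F,G,H} → run F
t=9: ready={C,E,F,G,H} → run F
t=10: ready={C,E,F,G,H} → run F
t=11: ready={C,E,F,G,H} → run F
t=12: ready={C,E,G,H} → run H
t=13: ready={C,E,G,H} → run H
t=14: ready={C,E,G,H} → run H
t=15: ready={C,E,G} → run C
t=16: ready={C,E,G} → run C
t=17: ready={E,G} → run E
t=18: ready={E,G} → run E
t=19: ready={E,G} → run E
t=20: ready={E,G} → run E
t=21: ready={G} → run G
t=22: ready={G} → run G
t=23: ready={G} → run G
t=24: (idle)
t=25: (idle)
t=26: (idle)
t=27: (idle)

completion order = B, F, H, C, E, G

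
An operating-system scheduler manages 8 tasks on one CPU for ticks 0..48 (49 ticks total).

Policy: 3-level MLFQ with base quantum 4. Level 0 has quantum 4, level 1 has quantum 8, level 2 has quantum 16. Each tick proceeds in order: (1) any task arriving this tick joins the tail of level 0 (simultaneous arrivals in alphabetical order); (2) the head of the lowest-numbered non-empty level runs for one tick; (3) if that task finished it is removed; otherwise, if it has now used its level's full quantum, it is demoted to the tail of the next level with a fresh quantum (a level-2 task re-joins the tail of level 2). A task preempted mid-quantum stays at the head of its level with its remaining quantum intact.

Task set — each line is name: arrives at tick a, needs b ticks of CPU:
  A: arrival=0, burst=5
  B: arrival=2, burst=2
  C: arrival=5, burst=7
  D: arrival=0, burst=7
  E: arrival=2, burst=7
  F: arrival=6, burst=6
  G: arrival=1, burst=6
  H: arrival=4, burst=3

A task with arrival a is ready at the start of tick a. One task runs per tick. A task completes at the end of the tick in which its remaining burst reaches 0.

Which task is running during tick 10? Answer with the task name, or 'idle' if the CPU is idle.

running at tick 10 = G

t=0: L0/L1/L2 = AD/-/- → run A
t=1: L0/L1/L2 = ADG/-/- → run A
t=2: L0/L1/L2 = ADGBE/-/- → run A
t=3: L0/L1/L2 = ADGBE/-/- → run A
t=4: L0/L1/L2 = DGBEH/A/- → run D
t=5: L0/L1/L2 = DGBEHC/A/- → run D
t=6: L0/L1/L2 = DGBEHCF/A/- → run D
t=7: L0/L1/L2 = DGBEHCF/A/- → run D
t=8: L0/L1/L2 = GBEHCF/AD/- → run G
t=9: L0/L1/L2 = GBEHCF/AD/- → run G
t=10: L0/L1/L2 = GBEHCF/AD/- → run G
t=11: L0/L1/L2 = GBEHCF/AD/- → run G
t=12: L0/L1/L2 = BEHCF/ADG/- → run B
t=13: L0/L1/L2 = BEHCF/ADG/- → run B
t=14: L0/L1/L2 = EHCF/ADG/- → run E
t=15: L0/L1/L2 = EHCF/ADG/- → run E
t=16: L0/L1/L2 = EHCF/ADG/- → run E
t=17: L0/L1/L2 = EHCF/ADG/- → run E
t=18: L0/L1/L2 = HCF/ADGE/- → run H
t=19: L0/L1/L2 = HCF/ADGE/- → run H
t=20: L0/L1/L2 = HCF/ADGE/- → run H
t=21: L0/L1/L2 = CF/ADGE/- → run C
t=22: L0/L1/L2 = CF/ADGE/- → run C
t=23: L0/L1/L2 = CF/ADGE/- → run C
t=24: L0/L1/L2 = CF/ADGE/- → run C
t=25: L0/L1/L2 = F/ADGEC/- → run F
t=26: L0/L1/L2 = F/ADGEC/- → run F
t=27: L0/L1/L2 = F/ADGEC/- → run F
t=28: L0/L1/L2 = F/ADGEC/- → run F
t=29: L0/L1/L2 = -/ADGECF/- → run A
t=30: L0/L1/L2 = -/DGECF/- → run D
t=31: L0/L1/L2 = -/DGECF/- → run D
t=32: L0/L1/L2 = -/DGECF/- → run D
t=33: L0/L1/L2 = -/GECF/- → run G
t=34: L0/L1/L2 = -/GECF/- → run G
t=35: L0/L1/L2 = -/ECF/- → run E
t=36: L0/L1/L2 = -/ECF/- → run E
t=37: L0/L1/L2 = -/ECF/- → run E
t=38: L0/L1/L2 = -/CF/- → run C
t=39: L0/L1/L2 = -/CF/- → run C
t=40: L0/L1/L2 = -/CF/- → run C
t=41: L0/L1/L2 = -/F/- → run F
t=42: L0/L1/L2 = -/F/- → run F
t=43: (idle)
t=44: (idle)
t=45: (idle)
t=46: (idle)
t=47: (idle)
t=48: (idle)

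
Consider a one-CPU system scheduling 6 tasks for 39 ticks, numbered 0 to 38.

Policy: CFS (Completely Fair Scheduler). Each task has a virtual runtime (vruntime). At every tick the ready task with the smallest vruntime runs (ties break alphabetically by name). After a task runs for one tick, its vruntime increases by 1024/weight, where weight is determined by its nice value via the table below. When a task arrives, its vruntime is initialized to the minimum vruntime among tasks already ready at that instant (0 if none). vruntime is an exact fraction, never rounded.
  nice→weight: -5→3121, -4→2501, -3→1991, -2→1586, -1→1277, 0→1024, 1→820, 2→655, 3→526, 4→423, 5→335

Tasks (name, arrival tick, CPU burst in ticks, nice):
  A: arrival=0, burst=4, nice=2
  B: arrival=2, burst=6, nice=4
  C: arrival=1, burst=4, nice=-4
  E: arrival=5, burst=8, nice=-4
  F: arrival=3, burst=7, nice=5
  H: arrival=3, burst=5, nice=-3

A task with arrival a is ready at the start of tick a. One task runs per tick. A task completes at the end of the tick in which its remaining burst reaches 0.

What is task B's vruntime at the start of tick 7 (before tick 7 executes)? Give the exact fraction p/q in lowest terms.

t=0: vr[A=0] → run A
t=1: vr[A=1024/655 C=1024/655] → run A
t=2: vr[A=2048/655 B=1024/655 C=1024/655] → run B
t=3: vr[A=2048/655 B=1103872/277065 C=1024/655 F=1024/655 H=1024/655] → run C
t=4: vr[A=2048/655 B=1103872/277065 C=3231744/1638155 F=1024/655 H=1024/655] → run F
t=5: vr[A=2048/655 B=1103872/277065 C=3231744/1638155 E=1024/655 F=202752/43885 H=1024/655] → run E
t=6: vr[A=2048/655 B=1103872/277065 C=3231744/1638155 E=3231744/1638155 F=202752/43885 H=1024/655] → run H
t=7: vr[A=2048/655 B=1103872/277065 C=3231744/1638155 E=3231744/1638155 F=202752/43885 H=2709504/1304105] → run C
t=8: vr[A=2048/655 B=1103872/277065 C=3902464/1638155 E=3231744/1638155 F=202752/43885 H=2709504/1304105] → run E
t=9: vr[A=2048/655 B=1103872/277065 C=3902464/1638155 E=3902464/1638155 F=202752/43885 H=2709504/1304105] → run H
t=10: vr[A=2048/655 B=1103872/277065 C=3902464/1638155 E=3902464/1638155 F=202752/43885 H=3380224/1304105] → run C
t=11: vr[A=2048/655 B=1103872/277065 C=4573184/1638155 E=3902464/1638155 F=202752/43885 H=3380224/1304105] → run E
t=12: vr[A=2048/655 B=1103872/277065 C=4573184/1638155 E=4573184/1638155 F=202752/43885 H=3380224/1304105] → run H
t=13: vr[A=2048/655 B=1103872/277065 C=4573184/1638155 E=4573184/1638155 F=202752/43885 H=4050944/1304105] → run C
t=14: vr[A=2048/655 B=1103872/277065 E=4573184/1638155 F=202752/43885 H=4050944/1304105] → run E
t=15: vr[A=2048/655 B=1103872/277065 E=5243904/1638155 F=202752/43885 H=4050944/1304105] → run H
t=16: vr[A=2048/655 B=1103872/277065 E=5243904/1638155 F=202752/43885 H=4721664/1304105] → run A
t=17: vr[A=3072/655 B=1103872/277065 E=5243904/1638155 F=202752/43885 H=4721664/1304105] → run E
t=18: vr[A=3072/655 B=1103872/277065 E=5914624/1638155 F=202752/43885 H=4721664/1304105] → run E
t=19: vr[A=3072/655 B=1103872/277065 E=6585344/1638155 F=202752/43885 H=4721664/1304105] → run H
t=20: vr[A=3072/655 B=1103872/277065 E=6585344/1638155 F=202752/43885] → run B
t=21: vr[A=3072/655 B=1774592/277065 E=6585344/1638155 F=202752/43885] → run E
t=22: vr[A=3072/655 B=1774592/277065 E=7256064/1638155 F=202752/43885] → run E
t=23: vr[A=3072/655 B=1774592/277065 F=202752/43885] → run F
t=24: vr[A=3072/655 B=1774592/277065 F=336896/43885] → run A
t=25: vr[B=1774592/277065 F=336896/43885] → run B
t=26: vr[B=815104/92355 F=336896/43885] → run F
t=27: vr[B=815104/92355 F=94208/8777] → run B
t=28: vr[B=3116032/277065 F=94208/8777] → run F
t=29: vr[B=3116032/277065 F=605184/43885] → run B
t=30: vr[B=3786752/277065 F=605184/43885] → run B
t=31: vr[F=605184/43885] → run F
t=32: vr[F=739328/43885] → run F
t=33: vr[F=873472/43885] → run F
t=34: (idle)
t=35: (idle)
t=36: (idle)
t=37: (idle)
t=38: (idle)

vruntime(B, start of tick 7) = 1103872/277065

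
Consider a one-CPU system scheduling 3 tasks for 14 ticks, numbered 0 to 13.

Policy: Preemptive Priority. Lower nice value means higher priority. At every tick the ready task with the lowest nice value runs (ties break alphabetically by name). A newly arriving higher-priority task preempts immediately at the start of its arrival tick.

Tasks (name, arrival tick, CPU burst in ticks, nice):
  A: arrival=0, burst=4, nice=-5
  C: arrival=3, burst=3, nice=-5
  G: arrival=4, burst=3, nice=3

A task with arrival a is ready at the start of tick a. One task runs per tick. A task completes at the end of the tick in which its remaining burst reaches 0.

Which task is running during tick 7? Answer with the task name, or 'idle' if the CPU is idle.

t=0: ready={A} → run A
t=1: ready={A} → run A
t=2: ready={A} → run A
t=3: ready={A,C} → run A
t=4: ready={C,G} → run C
t=5: ready={C,G} → run C
t=6: ready={C,G} → run C
t=7: ready={G} → run G
t=8: ready={G} → run G
t=9: ready={G} → run G
t=10: (idle)
t=11: (idle)
t=12: (idle)
t=13: (idle)

running at tick 7 = G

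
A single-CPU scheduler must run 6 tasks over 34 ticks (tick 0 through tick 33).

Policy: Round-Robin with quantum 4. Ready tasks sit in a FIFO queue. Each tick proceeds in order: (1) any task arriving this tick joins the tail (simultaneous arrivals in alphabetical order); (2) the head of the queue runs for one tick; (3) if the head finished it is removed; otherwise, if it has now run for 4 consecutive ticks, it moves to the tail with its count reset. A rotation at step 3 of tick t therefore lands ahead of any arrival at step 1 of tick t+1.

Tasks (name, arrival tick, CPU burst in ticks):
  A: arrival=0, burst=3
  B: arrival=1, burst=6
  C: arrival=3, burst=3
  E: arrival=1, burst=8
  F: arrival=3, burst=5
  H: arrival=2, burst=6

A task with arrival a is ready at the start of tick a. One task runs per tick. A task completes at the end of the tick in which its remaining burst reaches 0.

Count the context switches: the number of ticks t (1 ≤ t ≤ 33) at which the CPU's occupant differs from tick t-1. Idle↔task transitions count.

t=0: queue=[A] q_used=0 → run A
t=1: queue=[A,B,E] q_used=1 → run A
t=2: queue=[A,B,E,H] q_used=2 → run A
t=3: queue=[B,E,H,C,F] q_used=0 → run B
t=4: queue=[B,E,H,C,F] q_used=1 → run B
t=5: queue=[B,E,H,C,F] q_used=2 → run B
t=6: queue=[B,E,H,C,F] q_used=3 → run B
t=7: queue=[E,H,C,F,B] q_used=0 → run E
t=8: queue=[E,H,C,F,B] q_used=1 → run E
t=9: queue=[E,H,C,F,B] q_used=2 → run E
t=10: queue=[E,H,C,F,B] q_used=3 → run E
t=11: queue=[H,C,F,B,E] q_used=0 → run H
t=12: queue=[H,C,F,B,E] q_used=1 → run H
t=13: queue=[H,C,F,B,E] q_used=2 → run H
t=14: queue=[H,C,F,B,E] q_used=3 → run H
t=15: queue=[C,F,B,E,H] q_used=0 → run C
t=16: queue=[C,F,B,E,H] q_used=1 → run C
t=17: queue=[C,F,B,E,H] q_used=2 → run C
t=18: queue=[F,B,E,H] q_used=0 → run F
t=19: queue=[F,B,E,H] q_used=1 → run F
t=20: queue=[F,B,E,H] q_used=2 → run F
t=21: queue=[F,B,E,H] q_used=3 → run F
t=22: queue=[B,E,H,F] q_used=0 → run B
t=23: queue=[B,E,H,F] q_used=1 → run B
t=24: queue=[E,H,F] q_used=0 → run E
t=25: queue=[E,H,F] q_used=1 → run E
t=26: queue=[E,H,F] q_used=2 → run E
t=27: queue=[E,H,F] q_used=3 → run E
t=28: queue=[H,F] q_used=0 → run H
t=29: queue=[H,F] q_used=1 → run H
t=30: queue=[F] q_used=0 → run F
t=31: (idle)
t=32: (idle)
t=33: (idle)

context switches = 10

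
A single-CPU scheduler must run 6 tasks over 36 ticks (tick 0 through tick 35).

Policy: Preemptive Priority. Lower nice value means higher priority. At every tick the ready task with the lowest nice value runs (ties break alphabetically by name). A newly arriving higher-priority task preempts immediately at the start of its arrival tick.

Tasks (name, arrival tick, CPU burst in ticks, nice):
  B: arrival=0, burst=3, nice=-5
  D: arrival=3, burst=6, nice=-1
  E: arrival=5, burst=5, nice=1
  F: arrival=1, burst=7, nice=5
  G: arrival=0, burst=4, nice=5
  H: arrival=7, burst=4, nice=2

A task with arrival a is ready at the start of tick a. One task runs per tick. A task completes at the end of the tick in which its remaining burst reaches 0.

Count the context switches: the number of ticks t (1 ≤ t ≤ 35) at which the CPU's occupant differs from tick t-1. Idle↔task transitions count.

context switches = 6

t=0: ready={B,G} → run B
t=1: ready={B,F,G} → run B
t=2: ready={B,F,G} → run B
t=3: ready={D,F,G} → run D
t=4: ready={D,F,G} → run D
t=5: ready={D,E,F,G} → run D
t=6: ready={D,E,F,G} → run D
t=7: ready={D,E,F,G,H} → run D
t=8: ready={D,E,F,G,H} → run D
t=9: ready={E,F,G,H} → run E
t=10: ready={E,F,G,H} → run E
t=11: ready={E,F,G,H} → run E
t=12: ready={E,F,G,H} → run E
t=13: ready={E,F,G,H} → run E
t=14: ready={F,G,H} → run H
t=15: ready={F,G,H} → run H
t=16: ready={F,G,H} → run H
t=17: ready={F,G,H} → run H
t=18: ready={F,G} → run F
t=19: ready={F,G} → run F
t=20: ready={F,G} → run F
t=21: ready={F,G} → run F
t=22: ready={F,G} → run F
t=23: ready={F,G} → run F
t=24: ready={F,G} → run F
t=25: ready={G} → run G
t=26: ready={G} → run G
t=27: ready={G} → run G
t=28: ready={G} → run G
t=29: (idle)
t=30: (idle)
t=31: (idle)
t=32: (idle)
t=33: (idle)
t=34: (idle)
t=35: (idle)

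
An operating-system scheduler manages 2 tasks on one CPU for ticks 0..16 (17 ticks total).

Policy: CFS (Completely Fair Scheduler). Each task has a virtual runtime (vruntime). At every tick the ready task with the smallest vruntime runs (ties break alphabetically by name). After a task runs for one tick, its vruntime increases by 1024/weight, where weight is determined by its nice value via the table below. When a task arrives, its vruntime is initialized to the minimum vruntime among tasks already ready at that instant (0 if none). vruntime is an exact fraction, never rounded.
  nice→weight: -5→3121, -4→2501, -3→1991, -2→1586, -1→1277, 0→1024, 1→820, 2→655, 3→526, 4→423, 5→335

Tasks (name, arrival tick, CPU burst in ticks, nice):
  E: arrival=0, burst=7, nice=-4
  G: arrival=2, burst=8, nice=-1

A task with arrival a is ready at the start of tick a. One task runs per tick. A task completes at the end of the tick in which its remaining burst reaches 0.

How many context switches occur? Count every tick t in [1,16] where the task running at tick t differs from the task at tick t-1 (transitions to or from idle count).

context switches = 8

t=0: vr[E=0] → run E
t=1: vr[E=1024/2501] → run E
t=2: vr[E=2048/2501 G=2048/2501] → run E
t=3: vr[E=3072/2501 G=2048/2501] → run G
t=4: vr[E=3072/2501 G=5176320/3193777] → run E
t=5: vr[E=4096/2501 G=5176320/3193777] → run G
t=6: vr[E=4096/2501 G=7737344/3193777] → run E
t=7: vr[E=5120/2501 G=7737344/3193777] → run E
t=8: vr[E=6144/2501 G=7737344/3193777] → run G
t=9: vr[E=6144/2501 G=10298368/3193777] → run E
t=10: vr[G=10298368/3193777] → run G
t=11: vr[G=12859392/3193777] → run G
t=12: vr[G=15420416/3193777] → run G
t=13: vr[G=17981440/3193777] → run G
t=14: vr[G=20542464/3193777] → run G
t=15: (idle)
t=16: (idle)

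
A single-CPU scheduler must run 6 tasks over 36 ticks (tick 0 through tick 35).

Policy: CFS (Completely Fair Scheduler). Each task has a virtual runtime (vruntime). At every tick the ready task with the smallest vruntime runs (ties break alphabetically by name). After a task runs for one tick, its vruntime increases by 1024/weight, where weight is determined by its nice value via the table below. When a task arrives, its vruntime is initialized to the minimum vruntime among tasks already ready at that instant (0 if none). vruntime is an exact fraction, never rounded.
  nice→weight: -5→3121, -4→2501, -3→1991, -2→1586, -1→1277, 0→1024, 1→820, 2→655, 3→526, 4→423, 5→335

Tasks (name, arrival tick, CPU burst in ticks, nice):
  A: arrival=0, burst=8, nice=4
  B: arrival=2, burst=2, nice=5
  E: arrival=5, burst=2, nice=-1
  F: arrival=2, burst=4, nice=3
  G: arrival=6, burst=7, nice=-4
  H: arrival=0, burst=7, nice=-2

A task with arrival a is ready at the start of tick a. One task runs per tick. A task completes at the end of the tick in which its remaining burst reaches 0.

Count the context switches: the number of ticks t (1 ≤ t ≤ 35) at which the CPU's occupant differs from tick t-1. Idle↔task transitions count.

context switches = 26

t=0: vr[A=0 H=0] → run A
t=1: vr[A=1024/423 H=0] → run H
t=2: vr[A=1024/423 B=512/793 F=512/793 H=512/793] → run B
t=3: vr[A=1024/423 B=983552/265655 F=512/793 H=512/793] → run F
t=4: vr[A=1024/423 B=983552/265655 F=540672/208559 H=512/793] → run H
t=5: vr[A=1024/423 B=983552/265655 E=1024/793 F=540672/208559 H=1024/793] → run E
t=6: vr[A=1024/423 B=983552/265655 E=2119680/1012661 F=540672/208559 G=1024/793 H=1024/793] → run G
t=7: vr[A=1024/423 B=983552/265655 E=2119680/1012661 F=540672/208559 G=55296/32513 H=1024/793] → run H
t=8: vr[A=1024/423 B=983552/265655 E=2119680/1012661 F=540672/208559 G=55296/32513 H=1536/793] → run G
t=9: vr[A=1024/423 B=983552/265655 E=2119680/1012661 F=540672/208559 G=68608/32513 H=1536/793] → run H
t=10: vr[A=1024/423 B=983552/265655 E=2119680/1012661 F=540672/208559 G=68608/32513 H=2048/793] → run E
t=11: vr[A=1024/423 B=983552/265655 F=540672/208559 G=68608/32513 H=2048/793] → run G
t=12: vr[A=1024/423 B=983552/265655 F=540672/208559 G=81920/32513 H=2048/793] → run A
t=13: vr[A=2048/423 B=983552/265655 F=540672/208559 G=81920/32513 H=2048/793] → run G
t=14: vr[A=2048/423 B=983552/265655 F=540672/208559 G=95232/32513 H=2048/793] → run H
t=15: vr[A=2048/423 B=983552/265655 F=540672/208559 G=95232/32513 H=2560/793] → run F
t=16: vr[A=2048/423 B=983552/265655 F=946688/208559 G=95232/32513 H=2560/793] → run G
t=17: vr[A=2048/423 B=983552/265655 F=946688/208559 G=108544/32513 H=2560/793] → run H
t=18: vr[A=2048/423 B=983552/265655 F=946688/208559 G=108544/32513 H=3072/793] → run G
t=19: vr[A=2048/423 B=983552/265655 F=946688/208559 G=121856/32513 H=3072/793] → run B
t=20: vr[A=2048/423 F=946688/208559 G=121856/32513 H=3072/793] → run G
t=21: vr[A=2048/423 F=946688/208559 H=3072/793] → run H
t=22: vr[A=2048/423 F=946688/208559] → run F
t=23: vr[A=2048/423 F=1352704/208559] → run A
t=24: vr[A=1024/141 F=1352704/208559] → run F
t=25: vr[A=1024/141] → run A
t=26: vr[A=4096/423] → run A
t=27: vr[A=5120/423] → run A
t=28: vr[A=2048/141] → run A
t=29: vr[A=7168/423] → run A
t=30: (idle)
t=31: (idle)
t=32: (idle)
t=33: (idle)
t=34: (idle)
t=35: (idle)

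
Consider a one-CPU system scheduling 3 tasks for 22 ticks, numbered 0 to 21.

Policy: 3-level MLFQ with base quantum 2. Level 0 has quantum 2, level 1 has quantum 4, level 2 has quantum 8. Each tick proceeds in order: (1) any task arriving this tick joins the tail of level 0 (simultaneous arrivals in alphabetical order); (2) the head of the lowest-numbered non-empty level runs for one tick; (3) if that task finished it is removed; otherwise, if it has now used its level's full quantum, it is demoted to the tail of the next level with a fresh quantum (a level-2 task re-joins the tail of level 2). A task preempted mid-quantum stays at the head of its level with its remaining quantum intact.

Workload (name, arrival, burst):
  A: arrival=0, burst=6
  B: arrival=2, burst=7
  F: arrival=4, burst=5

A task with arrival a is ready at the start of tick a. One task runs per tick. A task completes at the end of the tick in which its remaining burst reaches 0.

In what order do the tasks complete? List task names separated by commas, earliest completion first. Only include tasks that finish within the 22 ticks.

t=0: L0/L1/L2 = A/-/- → run A
t=1: L0/L1/L2 = A/-/- → run A
t=2: L0/L1/L2 = B/A/- → run B
t=3: L0/L1/L2 = B/A/- → run B
t=4: L0/L1/L2 = F/AB/- → run F
t=5: L0/L1/L2 = F/AB/- → run F
t=6: L0/L1/L2 = -/ABF/- → run A
t=7: L0/L1/L2 = -/ABF/- → run A
t=8: L0/L1/L2 = -/ABF/- → run A
t=9: L0/L1/L2 = -/ABF/- → run A
t=10: L0/L1/L2 = -/BF/- → run B
t=11: L0/L1/L2 = -/BF/- → run B
t=12: L0/L1/L2 = -/BF/- → run B
t=13: L0/L1/L2 = -/BF/- → run B
t=14: L0/L1/L2 = -/F/B → run F
t=15: L0/L1/L2 = -/F/B → run F
t=16: L0/L1/L2 = -/F/B → run F
t=17: L0/L1/L2 = -/-/B → run B
t=18: (idle)
t=19: (idle)
t=20: (idle)
t=21: (idle)

completion order = A, F, B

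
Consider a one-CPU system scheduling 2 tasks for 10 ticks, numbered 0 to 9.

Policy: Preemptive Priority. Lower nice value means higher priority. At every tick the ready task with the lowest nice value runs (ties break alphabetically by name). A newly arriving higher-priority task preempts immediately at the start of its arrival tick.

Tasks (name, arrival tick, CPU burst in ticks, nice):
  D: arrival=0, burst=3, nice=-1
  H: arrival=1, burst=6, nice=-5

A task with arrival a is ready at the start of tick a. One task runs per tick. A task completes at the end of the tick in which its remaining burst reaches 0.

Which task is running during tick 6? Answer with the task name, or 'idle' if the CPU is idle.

running at tick 6 = H

t=0: ready={D} → run D
t=1: ready={D,H} → run H
t=2: ready={D,H} → run H
t=3: ready={D,H} → run H
t=4: ready={D,H} → run H
t=5: ready={D,H} → run H
t=6: ready={D,H} → run H
t=7: ready={D} → run D
t=8: ready={D} → run D
t=9: (idle)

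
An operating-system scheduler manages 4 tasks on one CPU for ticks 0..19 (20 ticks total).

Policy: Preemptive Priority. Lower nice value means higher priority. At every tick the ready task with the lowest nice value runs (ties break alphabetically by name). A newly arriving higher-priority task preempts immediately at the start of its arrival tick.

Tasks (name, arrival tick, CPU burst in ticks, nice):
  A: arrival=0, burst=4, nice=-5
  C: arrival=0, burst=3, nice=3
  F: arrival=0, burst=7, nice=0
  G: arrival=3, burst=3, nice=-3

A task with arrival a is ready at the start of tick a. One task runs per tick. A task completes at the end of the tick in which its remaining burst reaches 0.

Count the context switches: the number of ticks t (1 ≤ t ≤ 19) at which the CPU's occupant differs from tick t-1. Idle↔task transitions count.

context switches = 4

t=0: ready={A,C,F} → run A
t=1: ready={A,C,F} → run A
t=2: ready={A,C,F} → run A
t=3: ready={A,C,F,G} → run A
t=4: ready={C,F,G} → run G
t=5: ready={C,F,G} → run G
t=6: ready={C,F,G} → run G
t=7: ready={C,F} → run F
t=8: ready={C,F} → run F
t=9: ready={C,F} → run F
t=10: ready={C,F} → run F
t=11: ready={C,F} → run F
t=12: ready={C,F} → run F
t=13: ready={C,F} → run F
t=14: ready={C} → run C
t=15: ready={C} → run C
t=16: ready={C} → run C
t=17: (idle)
t=18: (idle)
t=19: (idle)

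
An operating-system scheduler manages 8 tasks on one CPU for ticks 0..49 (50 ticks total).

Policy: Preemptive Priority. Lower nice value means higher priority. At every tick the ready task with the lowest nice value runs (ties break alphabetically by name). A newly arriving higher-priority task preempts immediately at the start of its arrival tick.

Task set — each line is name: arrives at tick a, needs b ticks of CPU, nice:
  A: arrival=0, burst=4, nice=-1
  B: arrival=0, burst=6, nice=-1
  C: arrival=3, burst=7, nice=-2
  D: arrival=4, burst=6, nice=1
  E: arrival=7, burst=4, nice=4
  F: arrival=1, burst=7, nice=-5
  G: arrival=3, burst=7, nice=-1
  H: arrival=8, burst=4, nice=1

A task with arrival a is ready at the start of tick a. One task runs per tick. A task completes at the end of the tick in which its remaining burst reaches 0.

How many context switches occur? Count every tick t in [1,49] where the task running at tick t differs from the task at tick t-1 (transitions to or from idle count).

t=0: ready={A,B} → run A
t=1: ready={A,B,F} → run F
t=2: ready={A,B,F} → run F
t=3: ready={A,B,C,F,G} → run F
t=4: ready={A,B,C,D,F,G} → run F
t=5: ready={A,B,C,D,F,G} → run F
t=6: ready={A,B,C,D,F,G} → run F
t=7: ready={A,B,C,D,E,F,G} → run F
t=8: ready={A,B,C,D,E,G,H} → run C
t=9: ready={A,B,C,D,E,G,H} → run C
t=10: ready={A,B,C,D,E,G,H} → run C
t=11: ready={A,B,C,D,E,G,H} → run C
t=12: ready={A,B,C,D,E,G,H} → run C
t=13: ready={A,B,C,D,E,G,H} → run C
t=14: ready={A,B,C,D,E,G,H} → run C
t=15: ready={A,B,D,E,G,H} → run A
t=16: ready={A,B,D,E,G,H} → run A
t=17: ready={A,B,D,E,G,H} → run A
t=18: ready={B,D,E,G,H} → run B
t=19: ready={B,D,E,G,H} → run B
t=20: ready={B,D,E,G,H} → run B
t=21: ready={B,D,E,G,H} → run B
t=22: ready={B,D,E,G,H} → run B
t=23: ready={B,D,E,G,H} → run B
t=24: ready={D,E,G,H} → run G
t=25: ready={D,E,G,H} → run G
t=26: ready={D,E,G,H} → run G
t=27: ready={D,E,G,H} → run G
t=28: ready={D,E,G,H} → run G
t=29: ready={D,E,G,H} → run G
t=30: ready={D,E,G,H} → run G
t=31: ready={D,E,H} → run D
t=32: ready={D,E,H} → run D
t=33: ready={D,E,H} → run D
t=34: ready={D,E,H} → run D
t=35: ready={D,E,H} → run D
t=36: ready={D,E,H} → run D
t=37: ready={E,H} → run H
t=38: ready={E,H} → run H
t=39: ready={E,H} → run H
t=40: ready={E,H} → run H
t=41: ready={E} → run E
t=42: ready={E} → run E
t=43: ready={E} → run E
t=44: ready={E} → run E
t=45: (idle)
t=46: (idle)
t=47: (idle)
t=48: (idle)
t=49: (idle)

context switches = 9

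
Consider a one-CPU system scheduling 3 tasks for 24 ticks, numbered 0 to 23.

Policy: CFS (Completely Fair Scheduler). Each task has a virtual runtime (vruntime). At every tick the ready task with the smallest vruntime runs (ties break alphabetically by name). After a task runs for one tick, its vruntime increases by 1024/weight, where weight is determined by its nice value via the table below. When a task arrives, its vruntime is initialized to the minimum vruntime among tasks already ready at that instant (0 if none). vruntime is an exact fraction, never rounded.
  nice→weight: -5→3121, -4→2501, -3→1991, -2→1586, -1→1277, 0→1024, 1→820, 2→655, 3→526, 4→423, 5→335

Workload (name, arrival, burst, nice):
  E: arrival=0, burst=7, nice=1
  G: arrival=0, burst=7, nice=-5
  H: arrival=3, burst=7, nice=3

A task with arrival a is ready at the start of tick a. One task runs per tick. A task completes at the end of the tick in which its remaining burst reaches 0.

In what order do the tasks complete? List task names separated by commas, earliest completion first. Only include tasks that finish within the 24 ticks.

t=0: vr[E=0 G=0] → run E
t=1: vr[E=256/205 G=0] → run G
t=2: vr[E=256/205 G=1024/3121] → run G
t=3: vr[E=256/205 G=2048/3121 H=2048/3121] → run G
t=4: vr[E=256/205 G=3072/3121 H=2048/3121] → run H
t=5: vr[E=256/205 G=3072/3121 H=2136576/820823] → run G
t=6: vr[E=256/205 G=4096/3121 H=2136576/820823] → run E
t=7: vr[E=512/205 G=4096/3121 H=2136576/820823] → run G
t=8: vr[E=512/205 G=5120/3121 H=2136576/820823] → run G
t=9: vr[E=512/205 G=6144/3121 H=2136576/820823] → run G
t=10: vr[E=512/205 H=2136576/820823] → run E
t=11: vr[E=768/205 H=2136576/820823] → run H
t=12: vr[E=768/205 H=3734528/820823] → run E
t=13: vr[E=1024/205 H=3734528/820823] → run H
t=14: vr[E=1024/205 H=5332480/820823] → run E
t=15: vr[E=256/41 H=5332480/820823] → run E
t=16: vr[E=1536/205 H=5332480/820823] → run H
t=17: vr[E=1536/205 H=6930432/820823] → run E
t=18: vr[H=6930432/820823] → run H
t=19: vr[H=8528384/820823] → run H
t=20: vr[H=10126336/820823] → run H
t=21: (idle)
t=22: (idle)
t=23: (idle)

completion order = G, E, H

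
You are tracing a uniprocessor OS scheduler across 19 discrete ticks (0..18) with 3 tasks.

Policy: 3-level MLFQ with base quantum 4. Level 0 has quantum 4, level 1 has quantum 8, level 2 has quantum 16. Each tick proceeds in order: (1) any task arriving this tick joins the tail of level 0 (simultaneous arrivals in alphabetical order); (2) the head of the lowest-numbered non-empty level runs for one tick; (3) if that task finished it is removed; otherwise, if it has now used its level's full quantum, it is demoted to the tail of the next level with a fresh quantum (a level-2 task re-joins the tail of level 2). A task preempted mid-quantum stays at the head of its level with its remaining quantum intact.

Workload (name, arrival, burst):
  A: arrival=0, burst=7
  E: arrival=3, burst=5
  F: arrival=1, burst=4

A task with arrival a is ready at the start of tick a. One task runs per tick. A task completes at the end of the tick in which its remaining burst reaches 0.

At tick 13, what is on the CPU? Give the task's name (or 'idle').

t=0: L0/L1/L2 = A/-/- → run A
t=1: L0/L1/L2 = AF/-/- → run A
t=2: L0/L1/L2 = AF/-/- → run A
t=3: L0/L1/L2 = AFE/-/- → run A
t=4: L0/L1/L2 = FE/A/- → run F
t=5: L0/L1/L2 = FE/A/- → run F
t=6: L0/L1/L2 = FE/A/- → run F
t=7: L0/L1/L2 = FE/A/- → run F
t=8: L0/L1/L2 = E/A/- → run E
t=9: L0/L1/L2 = E/A/- → run E
t=10: L0/L1/L2 = E/A/- → run E
t=11: L0/L1/L2 = E/A/- → run E
t=12: L0/L1/L2 = -/AE/- → run A
t=13: L0/L1/L2 = -/AE/- → run A
t=14: L0/L1/L2 = -/AE/- → run A
t=15: L0/L1/L2 = -/E/- → run E
t=16: (idle)
t=17: (idle)
t=18: (idle)

running at tick 13 = A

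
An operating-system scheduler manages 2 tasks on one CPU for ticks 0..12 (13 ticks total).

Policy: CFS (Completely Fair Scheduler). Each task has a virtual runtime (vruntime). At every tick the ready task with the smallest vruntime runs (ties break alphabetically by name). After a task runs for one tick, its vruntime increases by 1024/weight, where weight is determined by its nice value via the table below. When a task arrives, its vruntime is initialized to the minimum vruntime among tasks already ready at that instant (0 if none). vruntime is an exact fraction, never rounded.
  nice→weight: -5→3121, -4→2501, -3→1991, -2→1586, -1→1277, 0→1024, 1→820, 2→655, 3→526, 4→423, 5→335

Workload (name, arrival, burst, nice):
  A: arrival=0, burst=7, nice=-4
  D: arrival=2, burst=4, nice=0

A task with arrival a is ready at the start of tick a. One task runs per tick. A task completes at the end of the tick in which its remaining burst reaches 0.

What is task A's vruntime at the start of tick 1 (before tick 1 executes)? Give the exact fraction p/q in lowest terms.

t=0: vr[A=0] → run A
t=1: vr[A=1024/2501] → run A
t=2: vr[A=2048/2501 D=2048/2501] → run A
t=3: vr[A=3072/2501 D=2048/2501] → run D
t=4: vr[A=3072/2501 D=4549/2501] → run A
t=5: vr[A=4096/2501 D=4549/2501] → run A
t=6: vr[A=5120/2501 D=4549/2501] → run D
t=7: vr[A=5120/2501 D=7050/2501] → run A
t=8: vr[A=6144/2501 D=7050/2501] → run A
t=9: vr[D=7050/2501] → run D
t=10: vr[D=9551/2501] → run D
t=11: (idle)
t=12: (idle)

vruntime(A, start of tick 1) = 1024/2501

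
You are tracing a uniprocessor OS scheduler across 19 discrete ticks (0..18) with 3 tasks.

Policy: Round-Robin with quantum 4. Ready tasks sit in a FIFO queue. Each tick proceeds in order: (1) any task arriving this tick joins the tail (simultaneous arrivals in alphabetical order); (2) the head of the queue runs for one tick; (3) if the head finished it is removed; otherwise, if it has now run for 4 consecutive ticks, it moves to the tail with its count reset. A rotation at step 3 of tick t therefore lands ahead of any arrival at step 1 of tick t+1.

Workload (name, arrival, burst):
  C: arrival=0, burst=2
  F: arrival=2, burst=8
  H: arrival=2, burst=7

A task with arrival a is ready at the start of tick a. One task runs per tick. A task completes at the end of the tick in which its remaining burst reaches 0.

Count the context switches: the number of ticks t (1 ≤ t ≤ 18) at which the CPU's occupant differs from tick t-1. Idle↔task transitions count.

t=0: queue=[C] q_used=0 → run C
t=1: queue=[C] q_used=1 → run C
t=2: queue=[F,H] q_used=0 → run F
t=3: queue=[F,H] q_used=1 → run F
t=4: queue=[F,H] q_used=2 → run F
t=5: queue=[F,H] q_used=3 → run F
t=6: queue=[H,F] q_used=0 → run H
t=7: queue=[H,F] q_used=1 → run H
t=8: queue=[H,F] q_used=2 → run H
t=9: queue=[H,F] q_used=3 → run H
t=10: queue=[F,H] q_used=0 → run F
t=11: queue=[F,H] q_used=1 → run F
t=12: queue=[F,H] q_used=2 → run F
t=13: queue=[F,H] q_used=3 → run F
t=14: queue=[H] q_used=0 → run H
t=15: queue=[H] q_used=1 → run H
t=16: queue=[H] q_used=2 → run H
t=17: (idle)
t=18: (idle)

context switches = 5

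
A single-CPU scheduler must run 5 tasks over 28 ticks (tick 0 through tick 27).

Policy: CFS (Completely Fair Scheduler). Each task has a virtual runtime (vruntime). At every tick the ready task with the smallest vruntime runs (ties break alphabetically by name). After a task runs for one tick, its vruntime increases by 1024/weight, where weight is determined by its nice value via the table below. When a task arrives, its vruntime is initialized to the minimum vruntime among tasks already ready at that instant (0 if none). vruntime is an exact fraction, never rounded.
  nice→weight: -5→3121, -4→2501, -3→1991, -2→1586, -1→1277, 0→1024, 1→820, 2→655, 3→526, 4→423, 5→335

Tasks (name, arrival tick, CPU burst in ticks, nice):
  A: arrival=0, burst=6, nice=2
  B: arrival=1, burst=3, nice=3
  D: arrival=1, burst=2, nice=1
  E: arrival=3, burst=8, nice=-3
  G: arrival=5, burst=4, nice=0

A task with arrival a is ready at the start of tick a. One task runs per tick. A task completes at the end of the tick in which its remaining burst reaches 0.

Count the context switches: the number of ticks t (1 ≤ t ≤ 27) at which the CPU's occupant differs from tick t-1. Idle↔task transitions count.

context switches = 19

t=0: vr[A=0] → run A
t=1: vr[A=1024/655 B=1024/655 D=1024/655] → run A
t=2: vr[A=2048/655 B=1024/655 D=1024/655] → run B
t=3: vr[A=2048/655 B=604672/172265 D=1024/655 E=1024/655] → run D
t=4: vr[A=2048/655 B=604672/172265 D=15104/5371 E=1024/655] → run E
t=5: vr[A=2048/655 B=604672/172265 D=15104/5371 E=2709504/1304105 G=2709504/1304105] → run E
t=6: vr[A=2048/655 B=604672/172265 D=15104/5371 E=3380224/1304105 G=2709504/1304105] → run G
t=7: vr[A=2048/655 B=604672/172265 D=15104/5371 E=3380224/1304105 G=4013609/1304105] → run E
t=8: vr[A=2048/655 B=604672/172265 D=15104/5371 E=4050944/1304105 G=4013609/1304105] → run D
t=9: vr[A=2048/655 B=604672/172265 E=4050944/1304105 G=4013609/1304105] → run G
t=10: vr[A=2048/655 B=604672/172265 E=4050944/1304105 G=5317714/1304105] → run E
t=11: vr[A=2048/655 B=604672/172265 E=4721664/1304105 G=5317714/1304105] → run A
t=12: vr[A=3072/655 B=604672/172265 E=4721664/1304105 G=5317714/1304105] → run B
t=13: vr[A=3072/655 B=940032/172265 E=4721664/1304105 G=5317714/1304105] → run E
t=14: vr[A=3072/655 B=940032/172265 E=5392384/1304105 G=5317714/1304105] → run G
t=15: vr[A=3072/655 B=940032/172265 E=5392384/1304105 G=6621819/1304105] → run E
t=16: vr[A=3072/655 B=940032/172265 E=6063104/1304105 G=6621819/1304105] → run E
t=17: vr[A=3072/655 B=940032/172265 E=6733824/1304105 G=6621819/1304105] → run A
t=18: vr[A=4096/655 B=940032/172265 E=6733824/1304105 G=6621819/1304105] → run G
t=19: vr[A=4096/655 B=940032/172265 E=6733824/1304105] → run E
t=20: vr[A=4096/655 B=940032/172265] → run B
t=21: vr[A=4096/655] → run A
t=22: vr[A=1024/131] → run A
t=23: (idle)
t=24: (idle)
t=25: (idle)
t=26: (idle)
t=27: (idle)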